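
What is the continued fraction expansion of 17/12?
[1; 2, 2, 2]

Euclidean algorithm steps:
17 = 1 × 12 + 5
12 = 2 × 5 + 2
5 = 2 × 2 + 1
2 = 2 × 1 + 0
Continued fraction: [1; 2, 2, 2]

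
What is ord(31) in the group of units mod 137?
136

137 is prime, so ord(31) divides φ(137) = 136.
Divisors of 136: 1, 2, 4, 8, 17, 34, 68, 136.
Repeated squaring: 31^1 ≡ 31, 31^2 ≡ 2, 31^4 ≡ 4, 31^8 ≡ 16, 31^16 ≡ 119, 31^32 ≡ 50, 31^64 ≡ 34, 31^128 ≡ 60 (mod 137).
Test 31^d mod 137 for each divisor d in increasing order:
31^1 ≡ 31
31^2 ≡ 2
31^4 ≡ 4
31^8 ≡ 16
31^17 = 31^16·31^1 ≡ 127
31^34 = 31^32·31^2 ≡ 100
31^68 = 31^64·31^4 ≡ 136
31^136 = 31^128·31^8 ≡ 1  ← first divisor giving 1
The order is 136.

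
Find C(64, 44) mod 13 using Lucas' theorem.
9

Using Lucas' theorem:
Write n=64 and k=44 in base 13:
n in base 13: [4, 12]
k in base 13: [3, 5]
C(64,44) mod 13 = ∏ C(n_i, k_i) mod 13
Digit binomials (mod 13): C(4,3) = 4; C(12,5) = 792 ≡ 12
Product: 4 × 12 = 48 ≡ 9 (mod 13)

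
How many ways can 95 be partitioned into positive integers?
104651419

p(n) counts ways to write n as a sum of positive integers (order ignored).
Euler's pentagonal recurrence: p(k) = p(k-1) + p(k-2) - p(k-5) - p(k-7) + p(k-12) + p(k-15) - ... (offsets j(3j∓1)/2, signs ++--, p(0)=1, p(<0)=0).
DP table for k = 0..94: p(0)=1, p(1)=1, p(2)=2, p(3)=3, p(4)=5, p(5)=7, p(6)=11, p(7)=15, p(8)=22, p(9)=30, p(10)=42, p(11)=56, p(12)=77, p(13)=101, p(14)=135, p(15)=176, p(16)=231, p(17)=297, p(18)=385, p(19)=490, p(20)=627, p(21)=792, p(22)=1002, p(23)=1255, p(24)=1575, p(25)=1958, p(26)=2436, p(27)=3010, p(28)=3718, p(29)=4565, p(30)=5604, p(31)=6842, p(32)=8349, p(33)=10143, p(34)=12310, p(35)=14883, p(36)=17977, p(37)=21637, p(38)=26015, p(39)=31185, p(40)=37338, p(41)=44583, p(42)=53174, p(43)=63261, p(44)=75175, p(45)=89134, p(46)=105558, p(47)=124754, p(48)=147273, p(49)=173525, p(50)=204226, p(51)=239943, p(52)=281589, p(53)=329931, p(54)=386155, p(55)=451276, p(56)=526823, p(57)=614154, p(58)=715220, p(59)=831820, p(60)=966467, p(61)=1121505, p(62)=1300156, p(63)=1505499, p(64)=1741630, p(65)=2012558, p(66)=2323520, p(67)=2679689, p(68)=3087735, p(69)=3554345, p(70)=4087968, p(71)=4697205, p(72)=5392783, p(73)=6185689, p(74)=7089500, p(75)=8118264, p(76)=9289091, p(77)=10619863, p(78)=12132164, p(79)=13848650, p(80)=15796476, p(81)=18004327, p(82)=20506255, p(83)=23338469, p(84)=26543660, p(85)=30167357, p(86)=34262962, p(87)=38887673, p(88)=44108109, p(89)=49995925, p(90)=56634173, p(91)=64112359, p(92)=72533807, p(93)=82010177, p(94)=92669720.
Final step: p(95) = p(94) + p(93) - p(90) - p(88) + p(83) + p(80) - p(73) - p(69) + p(60) + p(55) - p(44) - p(38) + p(25) + p(18) - p(3)
= 92669720 + 82010177 - 56634173 - 44108109 + 23338469 + 15796476 - 6185689 - 3554345 + 966467 + 451276 - 75175 - 26015 + 1958 + 385 - 3
= 104651419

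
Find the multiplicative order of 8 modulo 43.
14

43 is prime, so ord(8) divides φ(43) = 42.
Divisors of 42: 1, 2, 3, 6, 7, 14, 21, 42.
Repeated squaring: 8^1 ≡ 8, 8^2 ≡ 21, 8^4 ≡ 11, 8^8 ≡ 35, 8^16 ≡ 21, 8^32 ≡ 11 (mod 43).
Test 8^d mod 43 for each divisor d in increasing order:
8^1 ≡ 8
8^2 ≡ 21
8^3 = 8^2·8^1 ≡ 39
8^6 = 8^4·8^2 ≡ 16
8^7 = 8^4·8^2·8^1 ≡ 42
8^14 = 8^8·8^4·8^2 ≡ 1  ← first divisor giving 1
The order is 14.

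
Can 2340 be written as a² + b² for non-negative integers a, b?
6² + 48² (a=6, b=48)

Factorization: 2340 = 2^2 × 3^2 × 5 × 13
By Fermat: n is sum of two squares iff every prime p ≡ 3 (mod 4) appears to even power.
All primes ≡ 3 (mod 4) appear to even power.
Search a = 0, 1, 2, … for 2340 - a² a perfect square: first hit at a = 6: 2340 - 36 = 2304 = 48².
2340 = 6² + 48² = 36 + 2304 ✓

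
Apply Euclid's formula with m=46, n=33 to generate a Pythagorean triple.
(1027, 3036, 3205)

Euclid's formula: a = m² - n², b = 2mn, c = m² + n²
m = 46, n = 33
a = 46² - 33² = 2116 - 1089 = 1027
b = 2 × 46 × 33 = 3036
c = 46² + 33² = 2116 + 1089 = 3205
Verification: 1027² + 3036² = 1054729 + 9217296 = 10272025 = 3205² ✓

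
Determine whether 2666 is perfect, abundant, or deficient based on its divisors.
deficient

Proper divisors of 2666: sum = 1 + 2 + 31 + 43 + 62 + 86 + 1333 = 1558
Since 1558 < 2666, 2666 is deficient.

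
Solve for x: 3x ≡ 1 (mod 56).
19

gcd(3, 56) = 1, so the inverse exists.
Extended Euclidean algorithm on (56, 3):
56 = 18 × 3 + 2  ⟹  2 = (1)·56 + (-18)·3
3 = 1 × 2 + 1  ⟹  1 = (-1)·56 + (19)·3
So (19)·3 ≡ 1 (mod 56), i.e. 3^(-1) ≡ 19 (mod 56).
Check: 3 × 19 = 57 ≡ 1 (mod 56)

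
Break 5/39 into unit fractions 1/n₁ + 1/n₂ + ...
1/8 + 1/312

Greedy algorithm:
5/39: ceiling(39/5) = 8, use 1/8
1/312: ceiling(312/1) = 312, use 1/312
Result: 5/39 = 1/8 + 1/312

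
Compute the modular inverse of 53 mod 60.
17

gcd(53, 60) = 1, so the inverse exists.
Extended Euclidean algorithm on (60, 53):
60 = 1 × 53 + 7  ⟹  7 = (1)·60 + (-1)·53
53 = 7 × 7 + 4  ⟹  4 = (-7)·60 + (8)·53
7 = 1 × 4 + 3  ⟹  3 = (8)·60 + (-9)·53
4 = 1 × 3 + 1  ⟹  1 = (-15)·60 + (17)·53
So (17)·53 ≡ 1 (mod 60), i.e. 53^(-1) ≡ 17 (mod 60).
Check: 53 × 17 = 901 ≡ 1 (mod 60)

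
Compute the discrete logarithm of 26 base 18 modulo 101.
53

Baby-step giant-step with step n = ⌈√101⌉ = 11.
Baby steps 18^j mod 101 (j:value) for j=0..10: 0:1, 1:18, 2:21, 3:75, 4:37, 5:60, 6:70, 7:48, 8:56, 9:99, 10:65.
Giant-step multiplier: 18^(-11) ≡ 18^(100-11) = 18^89 ≡ 12 (mod 101).
Giant steps γ_i = 26·12^i mod 101: γ_0=26, γ_1=9, γ_2=7, γ_3=84, γ_4=99 (in table at j=9).
x = i·n + j = 4·11 + 9 = 53.
Check: 18^53 ≡ 26 (mod 101).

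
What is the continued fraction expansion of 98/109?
[0; 1, 8, 1, 10]

Euclidean algorithm steps:
98 = 0 × 109 + 98
109 = 1 × 98 + 11
98 = 8 × 11 + 10
11 = 1 × 10 + 1
10 = 10 × 1 + 0
Continued fraction: [0; 1, 8, 1, 10]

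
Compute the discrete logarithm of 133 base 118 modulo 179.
81

Baby-step giant-step with step n = ⌈√179⌉ = 14.
Baby steps 118^j mod 179 (j:value) for j=0..13: 0:1, 1:118, 2:141, 3:170, 4:12, 5:163, 6:81, 7:71, 8:144, 9:166, 10:77, 11:136, 12:117, 13:23.
Giant-step multiplier: 118^(-14) ≡ 118^(178-14) = 118^164 ≡ 142 (mod 179).
Giant steps γ_i = 133·142^i mod 179: γ_0=133, γ_1=91, γ_2=34, γ_3=174, γ_4=6, γ_5=136 (in table at j=11).
x = i·n + j = 5·14 + 11 = 81.
Check: 118^81 ≡ 133 (mod 179).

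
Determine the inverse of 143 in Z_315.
152

gcd(143, 315) = 1, so the inverse exists.
Extended Euclidean algorithm on (315, 143):
315 = 2 × 143 + 29  ⟹  29 = (1)·315 + (-2)·143
143 = 4 × 29 + 27  ⟹  27 = (-4)·315 + (9)·143
29 = 1 × 27 + 2  ⟹  2 = (5)·315 + (-11)·143
27 = 13 × 2 + 1  ⟹  1 = (-69)·315 + (152)·143
So (152)·143 ≡ 1 (mod 315), i.e. 143^(-1) ≡ 152 (mod 315).
Check: 143 × 152 = 21736 ≡ 1 (mod 315)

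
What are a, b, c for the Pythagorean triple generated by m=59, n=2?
(3477, 236, 3485)

Euclid's formula: a = m² - n², b = 2mn, c = m² + n²
m = 59, n = 2
a = 59² - 2² = 3481 - 4 = 3477
b = 2 × 59 × 2 = 236
c = 59² + 2² = 3481 + 4 = 3485
Verification: 3477² + 236² = 12089529 + 55696 = 12145225 = 3485² ✓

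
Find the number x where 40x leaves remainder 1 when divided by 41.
40

gcd(40, 41) = 1, so the inverse exists.
Extended Euclidean algorithm on (41, 40):
41 = 1 × 40 + 1  ⟹  1 = (1)·41 + (-1)·40
So (-1)·40 ≡ 1 (mod 41), i.e. 40^(-1) ≡ -1 ≡ 40 (mod 41).
Check: 40 × 40 = 1600 ≡ 1 (mod 41)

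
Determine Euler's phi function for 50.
20

50 = 2 × 5^2
φ(n) = n × ∏(1 - 1/p) for each prime p dividing n
φ(50) = 50 × (1 - 1/2) × (1 - 1/5) = 20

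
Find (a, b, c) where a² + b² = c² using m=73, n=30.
(4429, 4380, 6229)

Euclid's formula: a = m² - n², b = 2mn, c = m² + n²
m = 73, n = 30
a = 73² - 30² = 5329 - 900 = 4429
b = 2 × 73 × 30 = 4380
c = 73² + 30² = 5329 + 900 = 6229
Verification: 4429² + 4380² = 19616041 + 19184400 = 38800441 = 6229² ✓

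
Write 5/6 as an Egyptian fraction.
1/2 + 1/3

Greedy algorithm:
5/6: ceiling(6/5) = 2, use 1/2
1/3: ceiling(3/1) = 3, use 1/3
Result: 5/6 = 1/2 + 1/3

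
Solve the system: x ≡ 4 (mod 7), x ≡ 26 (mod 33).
158

Using Chinese Remainder Theorem:
M = 7 × 33 = 231
M1 = 33, M2 = 7
y1 = 33^(-1) mod 7 = 3
y2 = 7^(-1) mod 33 = 19
x = (4×33×3 + 26×7×19) mod 231 = 158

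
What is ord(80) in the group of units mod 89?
44

89 is prime, so ord(80) divides φ(89) = 88.
Divisors of 88: 1, 2, 4, 8, 11, 22, 44, 88.
Repeated squaring: 80^1 ≡ 80, 80^2 ≡ 81, 80^4 ≡ 64, 80^8 ≡ 2, 80^16 ≡ 4, 80^32 ≡ 16, 80^64 ≡ 78 (mod 89).
Test 80^d mod 89 for each divisor d in increasing order:
80^1 ≡ 80
80^2 ≡ 81
80^4 ≡ 64
80^8 ≡ 2
80^11 = 80^8·80^2·80^1 ≡ 55
80^22 = 80^16·80^4·80^2 ≡ 88
80^44 = 80^32·80^8·80^4 ≡ 1  ← first divisor giving 1
The order is 44.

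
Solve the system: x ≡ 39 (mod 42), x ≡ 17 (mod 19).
207

Using Chinese Remainder Theorem:
M = 42 × 19 = 798
M1 = 19, M2 = 42
y1 = 19^(-1) mod 42 = 31
y2 = 42^(-1) mod 19 = 5
x = (39×19×31 + 17×42×5) mod 798 = 207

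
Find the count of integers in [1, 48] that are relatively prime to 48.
16

48 = 2^4 × 3
φ(n) = n × ∏(1 - 1/p) for each prime p dividing n
φ(48) = 48 × (1 - 1/2) × (1 - 1/3) = 16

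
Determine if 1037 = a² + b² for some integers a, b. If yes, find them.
14² + 29² (a=14, b=29)

Factorization: 1037 = 17 × 61
By Fermat: n is sum of two squares iff every prime p ≡ 3 (mod 4) appears to even power.
All primes ≡ 3 (mod 4) appear to even power.
Search a = 0, 1, 2, … for 1037 - a² a perfect square: first hit at a = 14: 1037 - 196 = 841 = 29².
1037 = 14² + 29² = 196 + 841 ✓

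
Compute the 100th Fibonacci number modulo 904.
603

Matrix identity: Q^n = [[F_(n+1), F_n], [F_n, F_(n-1)]] with Q = [[1,1],[1,0]].
n = 100 = 1100100₂. Square-and-multiply, entries mod 904:
Q^1 = [[1,1],[1,0]]
Q^3 = (Q^1)²·Q = [[3,2],[2,1]]
Q^6 = (Q^3)² = [[13,8],[8,5]]
Q^12 = (Q^6)² = [[233,144],[144,89]]
Q^25 = (Q^12)²·Q = [[257,897],[897,264]]
Q^50 = (Q^25)² = [[106,873],[873,137]]
Q^100 = (Q^50)² = [[445,603],[603,746]]
F_100 mod 904 = Q^100[0][1] = 603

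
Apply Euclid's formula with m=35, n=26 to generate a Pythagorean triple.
(549, 1820, 1901)

Euclid's formula: a = m² - n², b = 2mn, c = m² + n²
m = 35, n = 26
a = 35² - 26² = 1225 - 676 = 549
b = 2 × 35 × 26 = 1820
c = 35² + 26² = 1225 + 676 = 1901
Verification: 549² + 1820² = 301401 + 3312400 = 3613801 = 1901² ✓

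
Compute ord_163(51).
81

163 is prime, so ord(51) divides φ(163) = 162.
Divisors of 162: 1, 2, 3, 6, 9, 18, 27, 54, 81, 162.
Repeated squaring: 51^1 ≡ 51, 51^2 ≡ 156, 51^4 ≡ 49, 51^8 ≡ 119, 51^16 ≡ 143, 51^32 ≡ 74, 51^64 ≡ 97, 51^128 ≡ 118 (mod 163).
Test 51^d mod 163 for each divisor d in increasing order:
51^1 ≡ 51
51^2 ≡ 156
51^3 = 51^2·51^1 ≡ 132
51^6 = 51^4·51^2 ≡ 146
51^9 = 51^8·51^1 ≡ 38
51^18 = 51^16·51^2 ≡ 140
51^27 = 51^16·51^8·51^2·51^1 ≡ 104
51^54 = 51^32·51^16·51^4·51^2 ≡ 58
51^81 = 51^64·51^16·51^1 ≡ 1  ← first divisor giving 1
The order is 81.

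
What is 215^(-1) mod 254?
13

gcd(215, 254) = 1, so the inverse exists.
Extended Euclidean algorithm on (254, 215):
254 = 1 × 215 + 39  ⟹  39 = (1)·254 + (-1)·215
215 = 5 × 39 + 20  ⟹  20 = (-5)·254 + (6)·215
39 = 1 × 20 + 19  ⟹  19 = (6)·254 + (-7)·215
20 = 1 × 19 + 1  ⟹  1 = (-11)·254 + (13)·215
So (13)·215 ≡ 1 (mod 254), i.e. 215^(-1) ≡ 13 (mod 254).
Check: 215 × 13 = 2795 ≡ 1 (mod 254)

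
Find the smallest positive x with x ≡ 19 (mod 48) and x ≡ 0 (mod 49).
931

Using Chinese Remainder Theorem:
M = 48 × 49 = 2352
M1 = 49, M2 = 48
y1 = 49^(-1) mod 48 = 1
y2 = 48^(-1) mod 49 = 48
x = (19×49×1 + 0×48×48) mod 2352 = 931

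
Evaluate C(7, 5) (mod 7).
0

Using Lucas' theorem:
Write n=7 and k=5 in base 7:
n in base 7: [1, 0]
k in base 7: [0, 5]
C(7,5) mod 7 = ∏ C(n_i, k_i) mod 7
Digit binomials (mod 7): C(1,0) = 1; C(0,5) = 0 (k_i > n_i)
Product: 1 × 0 = 0 ≡ 0 (mod 7)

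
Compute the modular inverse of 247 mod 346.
339

gcd(247, 346) = 1, so the inverse exists.
Extended Euclidean algorithm on (346, 247):
346 = 1 × 247 + 99  ⟹  99 = (1)·346 + (-1)·247
247 = 2 × 99 + 49  ⟹  49 = (-2)·346 + (3)·247
99 = 2 × 49 + 1  ⟹  1 = (5)·346 + (-7)·247
So (-7)·247 ≡ 1 (mod 346), i.e. 247^(-1) ≡ -7 ≡ 339 (mod 346).
Check: 247 × 339 = 83733 ≡ 1 (mod 346)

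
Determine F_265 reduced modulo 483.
160

Matrix identity: Q^n = [[F_(n+1), F_n], [F_n, F_(n-1)]] with Q = [[1,1],[1,0]].
n = 265 = 100001001₂. Square-and-multiply, entries mod 483:
Q^1 = [[1,1],[1,0]]
Q^2 = (Q^1)² = [[2,1],[1,1]]
Q^4 = (Q^2)² = [[5,3],[3,2]]
Q^8 = (Q^4)² = [[34,21],[21,13]]
Q^16 = (Q^8)² = [[148,21],[21,127]]
Q^33 = (Q^16)²·Q = [[106,127],[127,462]]
Q^66 = (Q^33)² = [[317,169],[169,148]]
Q^132 = (Q^66)² = [[89,339],[339,233]]
Q^265 = (Q^132)²·Q = [[160,160],[160,0]]
F_265 mod 483 = Q^265[0][1] = 160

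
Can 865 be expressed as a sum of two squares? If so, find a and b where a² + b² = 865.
9² + 28² (a=9, b=28)

Factorization: 865 = 5 × 173
By Fermat: n is sum of two squares iff every prime p ≡ 3 (mod 4) appears to even power.
All primes ≡ 3 (mod 4) appear to even power.
Search a = 0, 1, 2, … for 865 - a² a perfect square: first hit at a = 9: 865 - 81 = 784 = 28².
865 = 9² + 28² = 81 + 784 ✓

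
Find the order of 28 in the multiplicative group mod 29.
2

29 is prime, so ord(28) divides φ(29) = 28.
Divisors of 28: 1, 2, 4, 7, 14, 28.
Repeated squaring: 28^1 ≡ 28, 28^2 ≡ 1, 28^4 ≡ 1, 28^8 ≡ 1, 28^16 ≡ 1 (mod 29).
Test 28^d mod 29 for each divisor d in increasing order:
28^1 ≡ 28
28^2 ≡ 1  ← first divisor giving 1
The order is 2.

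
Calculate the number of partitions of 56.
526823

p(n) counts ways to write n as a sum of positive integers (order ignored).
Euler's pentagonal recurrence: p(k) = p(k-1) + p(k-2) - p(k-5) - p(k-7) + p(k-12) + p(k-15) - ... (offsets j(3j∓1)/2, signs ++--, p(0)=1, p(<0)=0).
DP table for k = 0..55: p(0)=1, p(1)=1, p(2)=2, p(3)=3, p(4)=5, p(5)=7, p(6)=11, p(7)=15, p(8)=22, p(9)=30, p(10)=42, p(11)=56, p(12)=77, p(13)=101, p(14)=135, p(15)=176, p(16)=231, p(17)=297, p(18)=385, p(19)=490, p(20)=627, p(21)=792, p(22)=1002, p(23)=1255, p(24)=1575, p(25)=1958, p(26)=2436, p(27)=3010, p(28)=3718, p(29)=4565, p(30)=5604, p(31)=6842, p(32)=8349, p(33)=10143, p(34)=12310, p(35)=14883, p(36)=17977, p(37)=21637, p(38)=26015, p(39)=31185, p(40)=37338, p(41)=44583, p(42)=53174, p(43)=63261, p(44)=75175, p(45)=89134, p(46)=105558, p(47)=124754, p(48)=147273, p(49)=173525, p(50)=204226, p(51)=239943, p(52)=281589, p(53)=329931, p(54)=386155, p(55)=451276.
Final step: p(56) = p(55) + p(54) - p(51) - p(49) + p(44) + p(41) - p(34) - p(30) + p(21) + p(16) - p(5)
= 451276 + 386155 - 239943 - 173525 + 75175 + 44583 - 12310 - 5604 + 792 + 231 - 7
= 526823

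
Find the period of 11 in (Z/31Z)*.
30

31 is prime, so ord(11) divides φ(31) = 30.
Divisors of 30: 1, 2, 3, 5, 6, 10, 15, 30.
Repeated squaring: 11^1 ≡ 11, 11^2 ≡ 28, 11^4 ≡ 9, 11^8 ≡ 19, 11^16 ≡ 20 (mod 31).
Test 11^d mod 31 for each divisor d in increasing order:
11^1 ≡ 11
11^2 ≡ 28
11^3 = 11^2·11^1 ≡ 29
11^5 = 11^4·11^1 ≡ 6
11^6 = 11^4·11^2 ≡ 4
11^10 = 11^8·11^2 ≡ 5
11^15 = 11^8·11^4·11^2·11^1 ≡ 30
11^30 = 11^16·11^8·11^4·11^2 ≡ 1  ← first divisor giving 1
The order is 30.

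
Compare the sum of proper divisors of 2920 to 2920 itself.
abundant

Proper divisors of 2920: sum = 1 + 2 + 4 + 5 + 8 + 10 + 20 + 40 + 73 + 146 + 292 + 365 + 584 + 730 + 1460 = 3740
Since 3740 > 2920, 2920 is abundant.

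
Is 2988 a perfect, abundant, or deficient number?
abundant

Proper divisors of 2988: sum = 1 + 2 + 3 + 4 + 6 + 9 + 12 + 18 + ... + 498 + 747 + 996 + 1494 (17 divisors) = 4656
Since 4656 > 2988, 2988 is abundant.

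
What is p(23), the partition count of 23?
1255

p(n) counts ways to write n as a sum of positive integers (order ignored).
Euler's pentagonal recurrence: p(k) = p(k-1) + p(k-2) - p(k-5) - p(k-7) + p(k-12) + p(k-15) - ... (offsets j(3j∓1)/2, signs ++--, p(0)=1, p(<0)=0).
DP table for k = 0..22: p(0)=1, p(1)=1, p(2)=2, p(3)=3, p(4)=5, p(5)=7, p(6)=11, p(7)=15, p(8)=22, p(9)=30, p(10)=42, p(11)=56, p(12)=77, p(13)=101, p(14)=135, p(15)=176, p(16)=231, p(17)=297, p(18)=385, p(19)=490, p(20)=627, p(21)=792, p(22)=1002.
Final step: p(23) = p(22) + p(21) - p(18) - p(16) + p(11) + p(8) - p(1)
= 1002 + 792 - 385 - 231 + 56 + 22 - 1
= 1255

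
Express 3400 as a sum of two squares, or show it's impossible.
6² + 58² (a=6, b=58)

Factorization: 3400 = 2^3 × 5^2 × 17
By Fermat: n is sum of two squares iff every prime p ≡ 3 (mod 4) appears to even power.
All primes ≡ 3 (mod 4) appear to even power.
Search a = 0, 1, 2, … for 3400 - a² a perfect square: first hit at a = 6: 3400 - 36 = 3364 = 58².
3400 = 6² + 58² = 36 + 3364 ✓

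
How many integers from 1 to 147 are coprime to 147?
84

147 = 3 × 7^2
φ(n) = n × ∏(1 - 1/p) for each prime p dividing n
φ(147) = 147 × (1 - 1/3) × (1 - 1/7) = 84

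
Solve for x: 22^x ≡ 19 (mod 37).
29

Baby-step giant-step with step n = ⌈√37⌉ = 7.
Baby steps 22^j mod 37 (j:value) for j=0..6: 0:1, 1:22, 2:3, 3:29, 4:9, 5:13, 6:27.
Giant-step multiplier: 22^(-7) ≡ 22^(36-7) = 22^29 ≡ 19 (mod 37).
Giant steps γ_i = 19·19^i mod 37: γ_0=19, γ_1=28, γ_2=14, γ_3=7, γ_4=22 (in table at j=1).
x = i·n + j = 4·7 + 1 = 29.
Check: 22^29 ≡ 19 (mod 37).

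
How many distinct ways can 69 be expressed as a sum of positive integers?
3554345

p(n) counts ways to write n as a sum of positive integers (order ignored).
Euler's pentagonal recurrence: p(k) = p(k-1) + p(k-2) - p(k-5) - p(k-7) + p(k-12) + p(k-15) - ... (offsets j(3j∓1)/2, signs ++--, p(0)=1, p(<0)=0).
DP table for k = 0..68: p(0)=1, p(1)=1, p(2)=2, p(3)=3, p(4)=5, p(5)=7, p(6)=11, p(7)=15, p(8)=22, p(9)=30, p(10)=42, p(11)=56, p(12)=77, p(13)=101, p(14)=135, p(15)=176, p(16)=231, p(17)=297, p(18)=385, p(19)=490, p(20)=627, p(21)=792, p(22)=1002, p(23)=1255, p(24)=1575, p(25)=1958, p(26)=2436, p(27)=3010, p(28)=3718, p(29)=4565, p(30)=5604, p(31)=6842, p(32)=8349, p(33)=10143, p(34)=12310, p(35)=14883, p(36)=17977, p(37)=21637, p(38)=26015, p(39)=31185, p(40)=37338, p(41)=44583, p(42)=53174, p(43)=63261, p(44)=75175, p(45)=89134, p(46)=105558, p(47)=124754, p(48)=147273, p(49)=173525, p(50)=204226, p(51)=239943, p(52)=281589, p(53)=329931, p(54)=386155, p(55)=451276, p(56)=526823, p(57)=614154, p(58)=715220, p(59)=831820, p(60)=966467, p(61)=1121505, p(62)=1300156, p(63)=1505499, p(64)=1741630, p(65)=2012558, p(66)=2323520, p(67)=2679689, p(68)=3087735.
Final step: p(69) = p(68) + p(67) - p(64) - p(62) + p(57) + p(54) - p(47) - p(43) + p(34) + p(29) - p(18) - p(12)
= 3087735 + 2679689 - 1741630 - 1300156 + 614154 + 386155 - 124754 - 63261 + 12310 + 4565 - 385 - 77
= 3554345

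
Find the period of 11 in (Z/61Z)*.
4

61 is prime, so ord(11) divides φ(61) = 60.
Divisors of 60: 1, 2, 3, 4, 5, 6, 10, 12, 15, 20, 30, 60.
Repeated squaring: 11^1 ≡ 11, 11^2 ≡ 60, 11^4 ≡ 1, 11^8 ≡ 1, 11^16 ≡ 1, 11^32 ≡ 1 (mod 61).
Test 11^d mod 61 for each divisor d in increasing order:
11^1 ≡ 11
11^2 ≡ 60
11^3 = 11^2·11^1 ≡ 50
11^4 ≡ 1  ← first divisor giving 1
The order is 4.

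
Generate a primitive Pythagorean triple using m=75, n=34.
(4469, 5100, 6781)

Euclid's formula: a = m² - n², b = 2mn, c = m² + n²
m = 75, n = 34
a = 75² - 34² = 5625 - 1156 = 4469
b = 2 × 75 × 34 = 5100
c = 75² + 34² = 5625 + 1156 = 6781
Verification: 4469² + 5100² = 19971961 + 26010000 = 45981961 = 6781² ✓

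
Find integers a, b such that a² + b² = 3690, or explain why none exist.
21² + 57² (a=21, b=57)

Factorization: 3690 = 2 × 3^2 × 5 × 41
By Fermat: n is sum of two squares iff every prime p ≡ 3 (mod 4) appears to even power.
All primes ≡ 3 (mod 4) appear to even power.
Search a = 0, 1, 2, … for 3690 - a² a perfect square: first hit at a = 21: 3690 - 441 = 3249 = 57².
3690 = 21² + 57² = 441 + 3249 ✓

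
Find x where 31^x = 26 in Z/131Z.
41

Baby-step giant-step with step n = ⌈√131⌉ = 12.
Baby steps 31^j mod 131 (j:value) for j=0..11: 0:1, 1:31, 2:44, 3:54, 4:102, 5:18, 6:34, 7:6, 8:55, 9:2, 10:62, 11:88.
Giant-step multiplier: 31^(-12) ≡ 31^(130-12) = 31^118 ≡ 74 (mod 131).
Giant steps γ_i = 26·74^i mod 131: γ_0=26, γ_1=90, γ_2=110, γ_3=18 (in table at j=5).
x = i·n + j = 3·12 + 5 = 41.
Check: 31^41 ≡ 26 (mod 131).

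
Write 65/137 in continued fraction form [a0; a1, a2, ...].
[0; 2, 9, 3, 2]

Euclidean algorithm steps:
65 = 0 × 137 + 65
137 = 2 × 65 + 7
65 = 9 × 7 + 2
7 = 3 × 2 + 1
2 = 2 × 1 + 0
Continued fraction: [0; 2, 9, 3, 2]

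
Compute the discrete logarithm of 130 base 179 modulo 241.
195

Baby-step giant-step with step n = ⌈√241⌉ = 16.
Baby steps 179^j mod 241 (j:value) for j=0..15: 0:1, 1:179, 2:229, 3:21, 4:144, 5:230, 6:200, 7:132, 8:10, 9:103, 10:121, 11:210, 12:235, 13:131, 14:72, 15:115.
Giant-step multiplier: 179^(-16) ≡ 179^(240-16) = 179^224 ≡ 94 (mod 241).
Giant steps γ_i = 130·94^i mod 241: γ_0=130, γ_1=170, γ_2=74, γ_3=208, γ_4=31, γ_5=22, γ_6=140, γ_7=146, γ_8=228, γ_9=224, γ_10=89, γ_11=172, γ_12=21 (in table at j=3).
x = i·n + j = 12·16 + 3 = 195.
Check: 179^195 ≡ 130 (mod 241).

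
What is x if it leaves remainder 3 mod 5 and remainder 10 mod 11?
43

Using Chinese Remainder Theorem:
M = 5 × 11 = 55
M1 = 11, M2 = 5
y1 = 11^(-1) mod 5 = 1
y2 = 5^(-1) mod 11 = 9
x = (3×11×1 + 10×5×9) mod 55 = 43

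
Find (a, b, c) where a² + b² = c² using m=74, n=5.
(5451, 740, 5501)

Euclid's formula: a = m² - n², b = 2mn, c = m² + n²
m = 74, n = 5
a = 74² - 5² = 5476 - 25 = 5451
b = 2 × 74 × 5 = 740
c = 74² + 5² = 5476 + 25 = 5501
Verification: 5451² + 740² = 29713401 + 547600 = 30261001 = 5501² ✓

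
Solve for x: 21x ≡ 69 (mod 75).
x ≡ 14 (mod 25)

gcd(21, 75) = 3, which divides 69, so solutions exist.
Divide through by 3: 7x ≡ 23 (mod 25).
Find 7^(-1) mod 25 by the extended Euclidean algorithm:
25 = 3 × 7 + 4  ⟹  4 = (1)·25 + (-3)·7
7 = 1 × 4 + 3  ⟹  3 = (-1)·25 + (4)·7
4 = 1 × 3 + 1  ⟹  1 = (2)·25 + (-7)·7
So (-7)·7 ≡ 1 (mod 25), i.e. 7^(-1) ≡ -7 ≡ 18 (mod 25).
x ≡ 18 × 23 = 414 ≡ 14 (mod 25).
Check: 21 × 14 = 294 ≡ 69 (mod 75).
x ≡ 14 (mod 25), giving 3 solutions mod 75.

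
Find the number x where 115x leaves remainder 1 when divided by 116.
115

gcd(115, 116) = 1, so the inverse exists.
Extended Euclidean algorithm on (116, 115):
116 = 1 × 115 + 1  ⟹  1 = (1)·116 + (-1)·115
So (-1)·115 ≡ 1 (mod 116), i.e. 115^(-1) ≡ -1 ≡ 115 (mod 116).
Check: 115 × 115 = 13225 ≡ 1 (mod 116)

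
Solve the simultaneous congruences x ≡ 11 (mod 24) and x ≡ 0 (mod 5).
35

Using Chinese Remainder Theorem:
M = 24 × 5 = 120
M1 = 5, M2 = 24
y1 = 5^(-1) mod 24 = 5
y2 = 24^(-1) mod 5 = 4
x = (11×5×5 + 0×24×4) mod 120 = 35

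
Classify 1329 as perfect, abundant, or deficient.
deficient

Proper divisors of 1329: sum = 1 + 3 + 443 = 447
Since 447 < 1329, 1329 is deficient.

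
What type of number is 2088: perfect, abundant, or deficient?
abundant

Proper divisors of 2088: sum = 1 + 2 + 3 + 4 + 6 + 8 + 9 + 12 + ... + 348 + 522 + 696 + 1044 (23 divisors) = 3762
Since 3762 > 2088, 2088 is abundant.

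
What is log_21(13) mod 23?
18

Baby-step giant-step with step n = ⌈√23⌉ = 5.
Baby steps 21^j mod 23 (j:value) for j=0..4: 0:1, 1:21, 2:4, 3:15, 4:16.
Giant-step multiplier: 21^(-5) ≡ 21^(22-5) = 21^17 ≡ 5 (mod 23).
Giant steps γ_i = 13·5^i mod 23: γ_0=13, γ_1=19, γ_2=3, γ_3=15 (in table at j=3).
x = i·n + j = 3·5 + 3 = 18.
Check: 21^18 ≡ 13 (mod 23).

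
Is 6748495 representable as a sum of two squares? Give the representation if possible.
Not possible

Factorization: 6748495 = 5 × 13 × 47^3
By Fermat: n is sum of two squares iff every prime p ≡ 3 (mod 4) appears to even power.
Prime(s) ≡ 3 (mod 4) with odd exponent: [(47, 3)]
Therefore 6748495 cannot be expressed as a² + b².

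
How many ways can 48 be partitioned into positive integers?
147273

p(n) counts ways to write n as a sum of positive integers (order ignored).
Euler's pentagonal recurrence: p(k) = p(k-1) + p(k-2) - p(k-5) - p(k-7) + p(k-12) + p(k-15) - ... (offsets j(3j∓1)/2, signs ++--, p(0)=1, p(<0)=0).
DP table for k = 0..47: p(0)=1, p(1)=1, p(2)=2, p(3)=3, p(4)=5, p(5)=7, p(6)=11, p(7)=15, p(8)=22, p(9)=30, p(10)=42, p(11)=56, p(12)=77, p(13)=101, p(14)=135, p(15)=176, p(16)=231, p(17)=297, p(18)=385, p(19)=490, p(20)=627, p(21)=792, p(22)=1002, p(23)=1255, p(24)=1575, p(25)=1958, p(26)=2436, p(27)=3010, p(28)=3718, p(29)=4565, p(30)=5604, p(31)=6842, p(32)=8349, p(33)=10143, p(34)=12310, p(35)=14883, p(36)=17977, p(37)=21637, p(38)=26015, p(39)=31185, p(40)=37338, p(41)=44583, p(42)=53174, p(43)=63261, p(44)=75175, p(45)=89134, p(46)=105558, p(47)=124754.
Final step: p(48) = p(47) + p(46) - p(43) - p(41) + p(36) + p(33) - p(26) - p(22) + p(13) + p(8)
= 124754 + 105558 - 63261 - 44583 + 17977 + 10143 - 2436 - 1002 + 101 + 22
= 147273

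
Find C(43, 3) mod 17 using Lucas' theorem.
16

Using Lucas' theorem:
Write n=43 and k=3 in base 17:
n in base 17: [2, 9]
k in base 17: [0, 3]
C(43,3) mod 17 = ∏ C(n_i, k_i) mod 17
Digit binomials (mod 17): C(2,0) = 1; C(9,3) = 84 ≡ 16
Product: 1 × 16 = 16 ≡ 16 (mod 17)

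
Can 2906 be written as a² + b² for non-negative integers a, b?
35² + 41² (a=35, b=41)

Factorization: 2906 = 2 × 1453
By Fermat: n is sum of two squares iff every prime p ≡ 3 (mod 4) appears to even power.
All primes ≡ 3 (mod 4) appear to even power.
Search a = 0, 1, 2, … for 2906 - a² a perfect square: first hit at a = 35: 2906 - 1225 = 1681 = 41².
2906 = 35² + 41² = 1225 + 1681 ✓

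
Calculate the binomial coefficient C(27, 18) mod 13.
0

Using Lucas' theorem:
Write n=27 and k=18 in base 13:
n in base 13: [2, 1]
k in base 13: [1, 5]
C(27,18) mod 13 = ∏ C(n_i, k_i) mod 13
Digit binomials (mod 13): C(2,1) = 2; C(1,5) = 0 (k_i > n_i)
Product: 2 × 0 = 0 ≡ 0 (mod 13)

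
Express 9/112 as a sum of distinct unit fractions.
1/13 + 1/292 + 1/106288

Greedy algorithm:
9/112: ceiling(112/9) = 13, use 1/13
5/1456: ceiling(1456/5) = 292, use 1/292
1/106288: ceiling(106288/1) = 106288, use 1/106288
Result: 9/112 = 1/13 + 1/292 + 1/106288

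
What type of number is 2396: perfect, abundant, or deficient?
deficient

Proper divisors of 2396: sum = 1 + 2 + 4 + 599 + 1198 = 1804
Since 1804 < 2396, 2396 is deficient.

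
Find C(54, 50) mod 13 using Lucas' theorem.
0

Using Lucas' theorem:
Write n=54 and k=50 in base 13:
n in base 13: [4, 2]
k in base 13: [3, 11]
C(54,50) mod 13 = ∏ C(n_i, k_i) mod 13
Digit binomials (mod 13): C(4,3) = 4; C(2,11) = 0 (k_i > n_i)
Product: 4 × 0 = 0 ≡ 0 (mod 13)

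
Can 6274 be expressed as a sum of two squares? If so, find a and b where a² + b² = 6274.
55² + 57² (a=55, b=57)

Factorization: 6274 = 2 × 3137
By Fermat: n is sum of two squares iff every prime p ≡ 3 (mod 4) appears to even power.
All primes ≡ 3 (mod 4) appear to even power.
Search a = 0, 1, 2, … for 6274 - a² a perfect square: first hit at a = 55: 6274 - 3025 = 3249 = 57².
6274 = 55² + 57² = 3025 + 3249 ✓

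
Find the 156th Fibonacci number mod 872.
8

Matrix identity: Q^n = [[F_(n+1), F_n], [F_n, F_(n-1)]] with Q = [[1,1],[1,0]].
n = 156 = 10011100₂. Square-and-multiply, entries mod 872:
Q^1 = [[1,1],[1,0]]
Q^2 = (Q^1)² = [[2,1],[1,1]]
Q^4 = (Q^2)² = [[5,3],[3,2]]
Q^9 = (Q^4)²·Q = [[55,34],[34,21]]
Q^19 = (Q^9)²·Q = [[661,693],[693,840]]
Q^39 = (Q^19)²·Q = [[595,698],[698,769]]
Q^78 = (Q^39)² = [[621,720],[720,773]]
Q^156 = (Q^78)² = [[649,8],[8,641]]
F_156 mod 872 = Q^156[0][1] = 8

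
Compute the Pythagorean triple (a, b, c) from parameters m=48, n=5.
(2279, 480, 2329)

Euclid's formula: a = m² - n², b = 2mn, c = m² + n²
m = 48, n = 5
a = 48² - 5² = 2304 - 25 = 2279
b = 2 × 48 × 5 = 480
c = 48² + 5² = 2304 + 25 = 2329
Verification: 2279² + 480² = 5193841 + 230400 = 5424241 = 2329² ✓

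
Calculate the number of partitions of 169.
250438925115

p(n) counts ways to write n as a sum of positive integers (order ignored).
Euler's pentagonal recurrence: p(k) = p(k-1) + p(k-2) - p(k-5) - p(k-7) + p(k-12) + p(k-15) - ... (offsets j(3j∓1)/2, signs ++--, p(0)=1, p(<0)=0).
DP table for k = 0..168: p(0)=1, p(1)=1, p(2)=2, p(3)=3, p(4)=5, p(5)=7, p(6)=11, p(7)=15, p(8)=22, p(9)=30, p(10)=42, p(11)=56, p(12)=77, p(13)=101, p(14)=135, p(15)=176, p(16)=231, p(17)=297, p(18)=385, p(19)=490, p(20)=627, p(21)=792, p(22)=1002, p(23)=1255, p(24)=1575, p(25)=1958, p(26)=2436, p(27)=3010, p(28)=3718, p(29)=4565, p(30)=5604, p(31)=6842, p(32)=8349, p(33)=10143, p(34)=12310, p(35)=14883, p(36)=17977, p(37)=21637, p(38)=26015, p(39)=31185, p(40)=37338, p(41)=44583, p(42)=53174, p(43)=63261, p(44)=75175, p(45)=89134, p(46)=105558, p(47)=124754, p(48)=147273, p(49)=173525, p(50)=204226, p(51)=239943, p(52)=281589, p(53)=329931, p(54)=386155, p(55)=451276, p(56)=526823, p(57)=614154, p(58)=715220, p(59)=831820, p(60)=966467, p(61)=1121505, p(62)=1300156, p(63)=1505499, p(64)=1741630, p(65)=2012558, p(66)=2323520, p(67)=2679689, p(68)=3087735, p(69)=3554345, p(70)=4087968, p(71)=4697205, p(72)=5392783, p(73)=6185689, p(74)=7089500, p(75)=8118264, p(76)=9289091, p(77)=10619863, p(78)=12132164, p(79)=13848650, p(80)=15796476, p(81)=18004327, p(82)=20506255, p(83)=23338469, p(84)=26543660, p(85)=30167357, p(86)=34262962, p(87)=38887673, p(88)=44108109, p(89)=49995925, p(90)=56634173, p(91)=64112359, p(92)=72533807, p(93)=82010177, p(94)=92669720, p(95)=104651419, p(96)=118114304, p(97)=133230930, p(98)=150198136, p(99)=169229875, p(100)=190569292, p(101)=214481126, p(102)=241265379, p(103)=271248950, p(104)=304801365, p(105)=342325709, p(106)=384276336, p(107)=431149389, p(108)=483502844, p(109)=541946240, p(110)=607163746, p(111)=679903203, p(112)=761002156, p(113)=851376628, p(114)=952050665, p(115)=1064144451, p(116)=1188908248, p(117)=1327710076, p(118)=1482074143, p(119)=1653668665, p(120)=1844349560, p(121)=2056148051, p(122)=2291320912, p(123)=2552338241, p(124)=2841940500, p(125)=3163127352, p(126)=3519222692, p(127)=3913864295, p(128)=4351078600, p(129)=4835271870, p(130)=5371315400, p(131)=5964539504, p(132)=6620830889, p(133)=7346629512, p(134)=8149040695, p(135)=9035836076, p(136)=10015581680, p(137)=11097645016, p(138)=12292341831, p(139)=13610949895, p(140)=15065878135, p(141)=16670689208, p(142)=18440293320, p(143)=20390982757, p(144)=22540654445, p(145)=24908858009, p(146)=27517052599, p(147)=30388671978, p(148)=33549419497, p(149)=37027355200, p(150)=40853235313, p(151)=45060624582, p(152)=49686288421, p(153)=54770336324, p(154)=60356673280, p(155)=66493182097, p(156)=73232243759, p(157)=80630964769, p(158)=88751778802, p(159)=97662728555, p(160)=107438159466, p(161)=118159068427, p(162)=129913904637, p(163)=142798995930, p(164)=156919475295, p(165)=172389800255, p(166)=189334822579, p(167)=207890420102, p(168)=228204732751.
Final step: p(169) = p(168) + p(167) - p(164) - p(162) + p(157) + p(154) - p(147) - p(143) + p(134) + p(129) - p(118) - p(112) + p(99) + p(92) - p(77) - p(69) + p(52) + p(43) - p(24) - p(14)
= 228204732751 + 207890420102 - 156919475295 - 129913904637 + 80630964769 + 60356673280 - 30388671978 - 20390982757 + 8149040695 + 4835271870 - 1482074143 - 761002156 + 169229875 + 72533807 - 10619863 - 3554345 + 281589 + 63261 - 1575 - 135
= 250438925115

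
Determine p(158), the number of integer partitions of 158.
88751778802

p(n) counts ways to write n as a sum of positive integers (order ignored).
Euler's pentagonal recurrence: p(k) = p(k-1) + p(k-2) - p(k-5) - p(k-7) + p(k-12) + p(k-15) - ... (offsets j(3j∓1)/2, signs ++--, p(0)=1, p(<0)=0).
DP table for k = 0..157: p(0)=1, p(1)=1, p(2)=2, p(3)=3, p(4)=5, p(5)=7, p(6)=11, p(7)=15, p(8)=22, p(9)=30, p(10)=42, p(11)=56, p(12)=77, p(13)=101, p(14)=135, p(15)=176, p(16)=231, p(17)=297, p(18)=385, p(19)=490, p(20)=627, p(21)=792, p(22)=1002, p(23)=1255, p(24)=1575, p(25)=1958, p(26)=2436, p(27)=3010, p(28)=3718, p(29)=4565, p(30)=5604, p(31)=6842, p(32)=8349, p(33)=10143, p(34)=12310, p(35)=14883, p(36)=17977, p(37)=21637, p(38)=26015, p(39)=31185, p(40)=37338, p(41)=44583, p(42)=53174, p(43)=63261, p(44)=75175, p(45)=89134, p(46)=105558, p(47)=124754, p(48)=147273, p(49)=173525, p(50)=204226, p(51)=239943, p(52)=281589, p(53)=329931, p(54)=386155, p(55)=451276, p(56)=526823, p(57)=614154, p(58)=715220, p(59)=831820, p(60)=966467, p(61)=1121505, p(62)=1300156, p(63)=1505499, p(64)=1741630, p(65)=2012558, p(66)=2323520, p(67)=2679689, p(68)=3087735, p(69)=3554345, p(70)=4087968, p(71)=4697205, p(72)=5392783, p(73)=6185689, p(74)=7089500, p(75)=8118264, p(76)=9289091, p(77)=10619863, p(78)=12132164, p(79)=13848650, p(80)=15796476, p(81)=18004327, p(82)=20506255, p(83)=23338469, p(84)=26543660, p(85)=30167357, p(86)=34262962, p(87)=38887673, p(88)=44108109, p(89)=49995925, p(90)=56634173, p(91)=64112359, p(92)=72533807, p(93)=82010177, p(94)=92669720, p(95)=104651419, p(96)=118114304, p(97)=133230930, p(98)=150198136, p(99)=169229875, p(100)=190569292, p(101)=214481126, p(102)=241265379, p(103)=271248950, p(104)=304801365, p(105)=342325709, p(106)=384276336, p(107)=431149389, p(108)=483502844, p(109)=541946240, p(110)=607163746, p(111)=679903203, p(112)=761002156, p(113)=851376628, p(114)=952050665, p(115)=1064144451, p(116)=1188908248, p(117)=1327710076, p(118)=1482074143, p(119)=1653668665, p(120)=1844349560, p(121)=2056148051, p(122)=2291320912, p(123)=2552338241, p(124)=2841940500, p(125)=3163127352, p(126)=3519222692, p(127)=3913864295, p(128)=4351078600, p(129)=4835271870, p(130)=5371315400, p(131)=5964539504, p(132)=6620830889, p(133)=7346629512, p(134)=8149040695, p(135)=9035836076, p(136)=10015581680, p(137)=11097645016, p(138)=12292341831, p(139)=13610949895, p(140)=15065878135, p(141)=16670689208, p(142)=18440293320, p(143)=20390982757, p(144)=22540654445, p(145)=24908858009, p(146)=27517052599, p(147)=30388671978, p(148)=33549419497, p(149)=37027355200, p(150)=40853235313, p(151)=45060624582, p(152)=49686288421, p(153)=54770336324, p(154)=60356673280, p(155)=66493182097, p(156)=73232243759, p(157)=80630964769.
Final step: p(158) = p(157) + p(156) - p(153) - p(151) + p(146) + p(143) - p(136) - p(132) + p(123) + p(118) - p(107) - p(101) + p(88) + p(81) - p(66) - p(58) + p(41) + p(32) - p(13) - p(3)
= 80630964769 + 73232243759 - 54770336324 - 45060624582 + 27517052599 + 20390982757 - 10015581680 - 6620830889 + 2552338241 + 1482074143 - 431149389 - 214481126 + 44108109 + 18004327 - 2323520 - 715220 + 44583 + 8349 - 101 - 3
= 88751778802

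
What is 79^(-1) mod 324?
283

gcd(79, 324) = 1, so the inverse exists.
Extended Euclidean algorithm on (324, 79):
324 = 4 × 79 + 8  ⟹  8 = (1)·324 + (-4)·79
79 = 9 × 8 + 7  ⟹  7 = (-9)·324 + (37)·79
8 = 1 × 7 + 1  ⟹  1 = (10)·324 + (-41)·79
So (-41)·79 ≡ 1 (mod 324), i.e. 79^(-1) ≡ -41 ≡ 283 (mod 324).
Check: 79 × 283 = 22357 ≡ 1 (mod 324)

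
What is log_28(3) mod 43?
17

Baby-step giant-step with step n = ⌈√43⌉ = 7.
Baby steps 28^j mod 43 (j:value) for j=0..6: 0:1, 1:28, 2:10, 3:22, 4:14, 5:5, 6:11.
Giant-step multiplier: 28^(-7) ≡ 28^(42-7) = 28^35 ≡ 37 (mod 43).
Giant steps γ_i = 3·37^i mod 43: γ_0=3, γ_1=25, γ_2=22 (in table at j=3).
x = i·n + j = 2·7 + 3 = 17.
Check: 28^17 ≡ 3 (mod 43).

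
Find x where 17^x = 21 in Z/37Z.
34

Baby-step giant-step with step n = ⌈√37⌉ = 7.
Baby steps 17^j mod 37 (j:value) for j=0..6: 0:1, 1:17, 2:30, 3:29, 4:12, 5:19, 6:27.
Giant-step multiplier: 17^(-7) ≡ 17^(36-7) = 17^29 ≡ 5 (mod 37).
Giant steps γ_i = 21·5^i mod 37: γ_0=21, γ_1=31, γ_2=7, γ_3=35, γ_4=27 (in table at j=6).
x = i·n + j = 4·7 + 6 = 34.
Check: 17^34 ≡ 21 (mod 37).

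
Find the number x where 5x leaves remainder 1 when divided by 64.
13

gcd(5, 64) = 1, so the inverse exists.
Extended Euclidean algorithm on (64, 5):
64 = 12 × 5 + 4  ⟹  4 = (1)·64 + (-12)·5
5 = 1 × 4 + 1  ⟹  1 = (-1)·64 + (13)·5
So (13)·5 ≡ 1 (mod 64), i.e. 5^(-1) ≡ 13 (mod 64).
Check: 5 × 13 = 65 ≡ 1 (mod 64)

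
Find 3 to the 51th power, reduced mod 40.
27

Repeated squaring. Binary of 51 = 110011.
3^1 ≡ 3 (mod 40); 3^2 ≡ 9 (mod 40); 3^4 ≡ 1 (mod 40); 3^8 ≡ 1 (mod 40); 3^16 ≡ 1 (mod 40); 3^32 ≡ 1 (mod 40)
3^51 = 3^1 × 3^2 × 3^16 × 3^32 ≡ 27 (mod 40)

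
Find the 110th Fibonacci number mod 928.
57

Matrix identity: Q^n = [[F_(n+1), F_n], [F_n, F_(n-1)]] with Q = [[1,1],[1,0]].
n = 110 = 1101110₂. Square-and-multiply, entries mod 928:
Q^1 = [[1,1],[1,0]]
Q^3 = (Q^1)²·Q = [[3,2],[2,1]]
Q^6 = (Q^3)² = [[13,8],[8,5]]
Q^13 = (Q^6)²·Q = [[377,233],[233,144]]
Q^27 = (Q^13)²·Q = [[435,610],[610,753]]
Q^55 = (Q^27)²·Q = [[725,813],[813,840]]
Q^110 = (Q^55)² = [[610,57],[57,553]]
F_110 mod 928 = Q^110[0][1] = 57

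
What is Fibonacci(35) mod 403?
377

Matrix identity: Q^n = [[F_(n+1), F_n], [F_n, F_(n-1)]] with Q = [[1,1],[1,0]].
n = 35 = 100011₂. Square-and-multiply, entries mod 403:
Q^1 = [[1,1],[1,0]]
Q^2 = (Q^1)² = [[2,1],[1,1]]
Q^4 = (Q^2)² = [[5,3],[3,2]]
Q^8 = (Q^4)² = [[34,21],[21,13]]
Q^17 = (Q^8)²·Q = [[166,388],[388,181]]
Q^35 = (Q^17)²·Q = [[8,377],[377,34]]
F_35 mod 403 = Q^35[0][1] = 377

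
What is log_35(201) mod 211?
28

Baby-step giant-step with step n = ⌈√211⌉ = 15.
Baby steps 35^j mod 211 (j:value) for j=0..14: 0:1, 1:35, 2:170, 3:42, 4:204, 5:177, 6:76, 7:128, 8:49, 9:27, 10:101, 11:159, 12:79, 13:22, 14:137.
Giant-step multiplier: 35^(-15) ≡ 35^(210-15) = 35^195 ≡ 40 (mod 211).
Giant steps γ_i = 201·40^i mod 211: γ_0=201, γ_1=22 (in table at j=13).
x = i·n + j = 1·15 + 13 = 28.
Check: 35^28 ≡ 201 (mod 211).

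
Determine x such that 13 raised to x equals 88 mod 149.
44

Baby-step giant-step with step n = ⌈√149⌉ = 13.
Baby steps 13^j mod 149 (j:value) for j=0..12: 0:1, 1:13, 2:20, 3:111, 4:102, 5:134, 6:103, 7:147, 8:123, 9:109, 10:76, 11:94, 12:30.
Giant-step multiplier: 13^(-13) ≡ 13^(148-13) = 13^135 ≡ 115 (mod 149).
Giant steps γ_i = 88·115^i mod 149: γ_0=88, γ_1=137, γ_2=110, γ_3=134 (in table at j=5).
x = i·n + j = 3·13 + 5 = 44.
Check: 13^44 ≡ 88 (mod 149).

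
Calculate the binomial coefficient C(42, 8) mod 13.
0

Using Lucas' theorem:
Write n=42 and k=8 in base 13:
n in base 13: [3, 3]
k in base 13: [0, 8]
C(42,8) mod 13 = ∏ C(n_i, k_i) mod 13
Digit binomials (mod 13): C(3,0) = 1; C(3,8) = 0 (k_i > n_i)
Product: 1 × 0 = 0 ≡ 0 (mod 13)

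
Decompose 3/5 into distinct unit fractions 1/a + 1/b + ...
1/2 + 1/10

Greedy algorithm:
3/5: ceiling(5/3) = 2, use 1/2
1/10: ceiling(10/1) = 10, use 1/10
Result: 3/5 = 1/2 + 1/10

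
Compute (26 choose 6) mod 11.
0

Using Lucas' theorem:
Write n=26 and k=6 in base 11:
n in base 11: [2, 4]
k in base 11: [0, 6]
C(26,6) mod 11 = ∏ C(n_i, k_i) mod 11
Digit binomials (mod 11): C(2,0) = 1; C(4,6) = 0 (k_i > n_i)
Product: 1 × 0 = 0 ≡ 0 (mod 11)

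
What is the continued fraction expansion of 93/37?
[2; 1, 1, 18]

Euclidean algorithm steps:
93 = 2 × 37 + 19
37 = 1 × 19 + 18
19 = 1 × 18 + 1
18 = 18 × 1 + 0
Continued fraction: [2; 1, 1, 18]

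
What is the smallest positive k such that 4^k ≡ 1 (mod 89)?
11

89 is prime, so ord(4) divides φ(89) = 88.
Divisors of 88: 1, 2, 4, 8, 11, 22, 44, 88.
Repeated squaring: 4^1 ≡ 4, 4^2 ≡ 16, 4^4 ≡ 78, 4^8 ≡ 32, 4^16 ≡ 45, 4^32 ≡ 67, 4^64 ≡ 39 (mod 89).
Test 4^d mod 89 for each divisor d in increasing order:
4^1 ≡ 4
4^2 ≡ 16
4^4 ≡ 78
4^8 ≡ 32
4^11 = 4^8·4^2·4^1 ≡ 1  ← first divisor giving 1
The order is 11.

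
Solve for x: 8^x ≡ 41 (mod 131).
42

Baby-step giant-step with step n = ⌈√131⌉ = 12.
Baby steps 8^j mod 131 (j:value) for j=0..11: 0:1, 1:8, 2:64, 3:119, 4:35, 5:18, 6:13, 7:104, 8:46, 9:106, 10:62, 11:103.
Giant-step multiplier: 8^(-12) ≡ 8^(130-12) = 8^118 ≡ 100 (mod 131).
Giant steps γ_i = 41·100^i mod 131: γ_0=41, γ_1=39, γ_2=101, γ_3=13 (in table at j=6).
x = i·n + j = 3·12 + 6 = 42.
Check: 8^42 ≡ 41 (mod 131).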